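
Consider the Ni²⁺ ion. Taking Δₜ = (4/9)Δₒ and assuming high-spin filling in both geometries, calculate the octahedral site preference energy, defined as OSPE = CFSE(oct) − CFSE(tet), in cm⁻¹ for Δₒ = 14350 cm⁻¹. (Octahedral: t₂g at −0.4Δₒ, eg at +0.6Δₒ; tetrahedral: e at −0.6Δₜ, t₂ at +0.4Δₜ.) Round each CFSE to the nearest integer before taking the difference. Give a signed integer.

-12118

Ni²⁺: group 10, so d-count = 10 − 2 = 8.
Octahedral (high-spin): t₂g⁶ eg², CFSE = 6(−0.4) + 2(+0.6) = -1.2Δₒ = -1.2 × 14350 = -17220 cm⁻¹.
Tetrahedral e⁴ t₂⁴ gives -0.8Δₜ = -0.8 × (4/9) × 14350 = -5102 cm⁻¹.
OSPE = CFSE(oct) − CFSE(tet) = -17220 − (-5102) = -12118 cm⁻¹.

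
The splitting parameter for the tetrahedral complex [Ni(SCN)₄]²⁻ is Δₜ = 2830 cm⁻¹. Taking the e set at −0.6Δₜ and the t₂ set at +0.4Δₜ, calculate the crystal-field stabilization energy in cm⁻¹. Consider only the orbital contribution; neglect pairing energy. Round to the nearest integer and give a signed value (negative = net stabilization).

Each SCN⁻ contributes -1; 4 × (-1) = -4. With overall charge -2, Ni is in the +2 oxidation state.
Ni sits in group 10; removing 2 electrons leaves Ni²⁺ with 10 − 2 = 8 d electrons.
Tetrahedral fields are weak (Δₜ ≈ 4/9 Δₒ), so electrons fill high-spin.
Electron filling gives e⁴ t₂⁴.
The orbital stabilization is -0.8Δₜ = -0.8 × 2830 = -2264 cm⁻¹.

-2264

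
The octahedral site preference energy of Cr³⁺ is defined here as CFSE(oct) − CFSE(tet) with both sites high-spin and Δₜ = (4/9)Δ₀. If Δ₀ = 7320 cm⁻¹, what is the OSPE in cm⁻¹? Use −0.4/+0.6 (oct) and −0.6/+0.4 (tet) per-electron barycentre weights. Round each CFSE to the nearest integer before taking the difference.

Group 6 minus oxidation state +3 gives a d³ configuration for Cr³⁺.
Octahedral (high-spin): t₂g³ eg⁰, CFSE = 3(−0.4) + 0(+0.6) = -1.2Δ₀ = -1.2 × 7320 = -8784 cm⁻¹.
Tetrahedral: e² t₂¹, CFSE = 2(−0.6) + 1(+0.4) = -0.8Δₜ = -0.8 × (4/9) × 7320 = -2603 cm⁻¹.
OSPE = CFSE(oct) − CFSE(tet) = -8784 − (-2603) = -6181 cm⁻¹.

-6181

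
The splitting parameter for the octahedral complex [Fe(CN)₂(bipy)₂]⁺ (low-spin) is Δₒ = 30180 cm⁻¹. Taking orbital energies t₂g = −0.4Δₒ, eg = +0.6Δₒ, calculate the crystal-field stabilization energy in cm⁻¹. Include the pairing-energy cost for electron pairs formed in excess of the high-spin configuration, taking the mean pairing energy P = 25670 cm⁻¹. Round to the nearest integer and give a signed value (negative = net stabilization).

-9020

Ligand charges: 2×(-1) from CN⁻ and 2×(+0) from bipy sum to -2; with overall charge +1, Fe is +3.
Fe is in group 8, so Fe³⁺ is d⁵ (8 − 3 = 5).
Configuration: t₂g⁵ eg⁰.
The orbital stabilization is -2.0Δₒ = -2.0 × 30180 = -60360 cm⁻¹.
Pairing penalty: 2 pairs vs 0 in the high-spin reference → 2 extra × P = 51340 cm⁻¹.
Net CFSE = -60360 + 51340 = -9020 cm⁻¹.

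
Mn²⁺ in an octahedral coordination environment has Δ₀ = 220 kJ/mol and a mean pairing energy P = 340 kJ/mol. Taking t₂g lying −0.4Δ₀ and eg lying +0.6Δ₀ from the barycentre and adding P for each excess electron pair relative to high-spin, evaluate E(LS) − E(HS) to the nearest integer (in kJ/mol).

Mn is in group 7, so Mn²⁺ is d⁵ (7 − 2 = 5).
High-spin d⁵ fills as t₂g³ eg² with CFSE 3(−0.4) + 2(+0.6) = 0.0Δ₀ = 0 kJ/mol.
For low-spin the configuration is t₂g⁵ eg⁰: orbital energy -2.0 × 220 = -440 kJ/mol, and 2 additional pairs relative to high-spin add 680 kJ/mol, giving 240 kJ/mol.
E(LS) − E(HS) = 240 − (0) = 240 kJ/mol.

240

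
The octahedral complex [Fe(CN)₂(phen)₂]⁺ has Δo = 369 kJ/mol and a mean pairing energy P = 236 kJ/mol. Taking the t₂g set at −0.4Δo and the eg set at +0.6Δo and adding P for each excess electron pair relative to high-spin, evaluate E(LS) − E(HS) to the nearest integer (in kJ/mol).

-266

Ligand charges: 2×(-1) from CN⁻ and 2×(+0) from phen sum to -2; with overall charge +1, Fe is +3.
Fe³⁺: group 8, so d-count = 8 − 3 = 5.
High-spin d⁵ fills as t₂g³ eg² with CFSE 3(−0.4) + 2(+0.6) = 0.0Δo = 0 kJ/mol.
Low-spin: t₂g⁵ eg⁰, orbital CFSE = -2.0Δo = -738 kJ/mol; plus 2 excess pairs × P = +472 kJ/mol; total -266 kJ/mol.
E(LS) − E(HS) = -266 − (0) = -266 kJ/mol.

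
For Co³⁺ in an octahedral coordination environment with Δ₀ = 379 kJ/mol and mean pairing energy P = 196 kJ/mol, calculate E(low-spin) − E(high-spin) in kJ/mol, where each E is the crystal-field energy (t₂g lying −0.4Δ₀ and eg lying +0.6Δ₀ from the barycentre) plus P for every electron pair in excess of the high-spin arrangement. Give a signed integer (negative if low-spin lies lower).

Co is in group 9, so Co³⁺ is d⁶ (9 − 3 = 6).
In the high-spin limit (t₂g⁴ eg²) the orbital term is -0.4Δ₀ = -152 kJ/mol, with no excess pairing.
Low-spin t₂g⁶ eg⁰ gives -2.4Δ₀ = -910 kJ/mol, but forming 2 extra pairs costs 2P = 392 kJ/mol, so E(LS) = -910 + 392 = -518 kJ/mol.
Thus E(LS) − E(HS) = -366 kJ/mol.

-366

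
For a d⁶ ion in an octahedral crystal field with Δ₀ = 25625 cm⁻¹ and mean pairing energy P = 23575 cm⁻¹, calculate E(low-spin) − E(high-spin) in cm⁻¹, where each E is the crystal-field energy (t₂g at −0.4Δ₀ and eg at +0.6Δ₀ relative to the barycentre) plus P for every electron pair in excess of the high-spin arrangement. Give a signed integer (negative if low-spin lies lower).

-4100

In the high-spin limit (t₂g⁴ eg²) the orbital term is -0.4Δ₀ = -10250 cm⁻¹, with no excess pairing.
Low-spin t₂g⁶ eg⁰ gives -2.4Δ₀ = -61500 cm⁻¹, but forming 2 extra pairs costs 2P = 47150 cm⁻¹, so E(LS) = -61500 + 47150 = -14350 cm⁻¹.
E(LS) − E(HS) = -14350 − (-10250) = -4100 cm⁻¹.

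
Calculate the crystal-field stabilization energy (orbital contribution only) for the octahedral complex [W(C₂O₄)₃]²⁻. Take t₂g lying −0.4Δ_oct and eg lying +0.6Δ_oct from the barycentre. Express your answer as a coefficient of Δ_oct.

Each C₂O₄²⁻ contributes -2; 3 × (-2) = -6. With overall charge -2, W is in the +4 oxidation state.
Group 6 minus oxidation state +4 gives a d² configuration for W⁴⁺.
Configuration: t₂g² eg⁰.
CFSE = 2(-0.4Δ_oct) + 0(0.6Δ_oct) = -0.8Δ_oct + 0.0Δ_oct = -0.8Δ_oct.

-0.8 Δ_oct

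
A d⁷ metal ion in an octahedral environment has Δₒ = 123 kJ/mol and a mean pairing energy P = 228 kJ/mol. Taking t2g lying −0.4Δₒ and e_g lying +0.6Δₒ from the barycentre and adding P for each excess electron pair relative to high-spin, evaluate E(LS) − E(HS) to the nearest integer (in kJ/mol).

105

In the high-spin limit (t2g^5 e_g^2) the orbital term is -0.8Δₒ = -98 kJ/mol, with no excess pairing.
Low-spin: t2g^6 e_g^1, orbital CFSE = -1.8Δₒ = -221 kJ/mol; plus 1 excess pair × P = +228 kJ/mol; total 7 kJ/mol.
E(LS) − E(HS) = 7 − (-98) = 105 kJ/mol.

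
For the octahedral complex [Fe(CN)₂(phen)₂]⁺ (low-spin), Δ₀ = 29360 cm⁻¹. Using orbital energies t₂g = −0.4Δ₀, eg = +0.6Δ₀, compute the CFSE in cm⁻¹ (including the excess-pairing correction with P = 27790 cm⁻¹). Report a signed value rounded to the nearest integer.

Ligand charges: 2×(-1) from CN⁻ and 2×(+0) from phen sum to -2; with overall charge +1, Fe is +3.
Fe³⁺: group 8, so d-count = 8 − 3 = 5.
Configuration: t₂g⁵ eg⁰.
The orbital stabilization is -2.0Δ₀ = -2.0 × 29360 = -58720 cm⁻¹.
Pairing penalty: 2 pairs vs 0 in the high-spin reference → 2 extra × P = 55580 cm⁻¹.
Combining: -58720 + 55580 = -3140 cm⁻¹.

-3140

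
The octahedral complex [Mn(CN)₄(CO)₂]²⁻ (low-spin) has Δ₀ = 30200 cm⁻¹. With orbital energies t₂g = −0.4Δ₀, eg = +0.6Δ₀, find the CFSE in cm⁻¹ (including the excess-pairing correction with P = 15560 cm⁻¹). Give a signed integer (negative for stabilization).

Ligand charges: 4×(-1) from CN⁻ and 2×(+0) from CO sum to -4; with overall charge -2, Mn is +2.
Group 7 minus oxidation state +2 gives a d⁵ configuration for Mn²⁺.
Configuration: t₂g⁵ eg⁰.
CFSE(orbital) = 5×(-0.4Δ₀) + 0×(0.6Δ₀) = -2.0Δ₀; with Δ₀ = 30200 cm⁻¹ that is -60400 cm⁻¹.
Pairing penalty: 2 pairs vs 0 in the high-spin reference → 2 extra × P = 31120 cm⁻¹.
Overall CFSE = -60400 + 31120 = -29280 cm⁻¹.

-29280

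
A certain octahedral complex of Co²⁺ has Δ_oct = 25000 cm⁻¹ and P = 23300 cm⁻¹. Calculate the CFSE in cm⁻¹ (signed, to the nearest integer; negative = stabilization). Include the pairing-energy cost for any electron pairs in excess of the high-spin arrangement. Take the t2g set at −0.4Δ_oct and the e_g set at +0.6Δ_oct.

Co sits in group 9; removing 2 electrons leaves Co²⁺ with 9 − 2 = 7 d electrons.
Since Δ_oct = 25000 cm⁻¹ > P = 23300 cm⁻¹, the complex adopts the low-spin configuration.
Configuration: t2g^6 e_g^1.
Orbital CFSE = -1.8Δ_oct = -1.8 × 25000 = -45000 cm⁻¹.
Excess pairs vs high-spin: 3 − 2 = 1; pairing cost = +23300 cm⁻¹.
Net CFSE = -45000 + 23300 = -21700 cm⁻¹.

-21700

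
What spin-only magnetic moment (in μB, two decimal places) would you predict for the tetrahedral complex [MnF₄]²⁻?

Each F⁻ contributes -1; 4 × (-1) = -4. With overall charge -2, Mn is in the +2 oxidation state.
Mn²⁺: group 7, so d-count = 7 − 2 = 5.
With tetrahedral geometry the complex is necessarily high-spin.
Configuration: e^2 t2^3 → 5 unpaired electrons.
μ(spin-only) = √[5(5+2)] = √35 ≈ 5.92 μB.

5.92 μB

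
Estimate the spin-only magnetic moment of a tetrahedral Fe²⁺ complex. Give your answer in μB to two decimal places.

Group 8 minus oxidation state +2 gives a d⁶ configuration for Fe²⁺.
Tetrahedral fields are weak (Δₜ ≈ 4/9 Δₒ), so electrons fill high-spin.
Configuration: e³ t₂³ → 4 unpaired electrons.
μ(spin-only) = √[4(4+2)] = √24 ≈ 4.90 μB.

4.90 μB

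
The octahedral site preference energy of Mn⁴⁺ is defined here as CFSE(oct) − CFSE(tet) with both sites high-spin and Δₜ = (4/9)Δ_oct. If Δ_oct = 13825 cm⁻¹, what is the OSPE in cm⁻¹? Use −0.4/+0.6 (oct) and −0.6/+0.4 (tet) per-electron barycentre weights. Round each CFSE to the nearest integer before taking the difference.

-11674

Mn⁴⁺: group 7, so d-count = 7 − 4 = 3.
Octahedral (high-spin): t2g^3 e_g^0, CFSE = 3(−0.4) + 0(+0.6) = -1.2Δ_oct = -1.2 × 13825 = -16590 cm⁻¹.
Tetrahedral: e^2 t2^1, CFSE = 2(−0.6) + 1(+0.4) = -0.8Δₜ = -0.8 × (4/9) × 13825 = -4916 cm⁻¹.
Subtracting, OSPE = -16590 − (-4916) = -11674 cm⁻¹.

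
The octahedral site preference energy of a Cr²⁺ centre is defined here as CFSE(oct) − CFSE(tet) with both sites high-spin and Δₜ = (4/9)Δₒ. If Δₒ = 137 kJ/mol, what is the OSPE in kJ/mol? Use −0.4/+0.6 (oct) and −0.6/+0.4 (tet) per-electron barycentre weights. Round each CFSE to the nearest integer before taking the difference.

-58

Group 6 minus oxidation state +2 gives a d⁴ configuration for Cr²⁺.
Octahedral (high-spin): t2g^3 e_g^1, CFSE = 3(−0.4) + 1(+0.6) = -0.6Δₒ = -0.6 × 137 = -82 kJ/mol.
In a tetrahedral site the filling is e^2 t2^2: CFSE(tet) = -0.4Δₜ = -0.4 × (4/9)(137) = -24 kJ/mol.
Subtracting, OSPE = -82 − (-24) = -58 kJ/mol.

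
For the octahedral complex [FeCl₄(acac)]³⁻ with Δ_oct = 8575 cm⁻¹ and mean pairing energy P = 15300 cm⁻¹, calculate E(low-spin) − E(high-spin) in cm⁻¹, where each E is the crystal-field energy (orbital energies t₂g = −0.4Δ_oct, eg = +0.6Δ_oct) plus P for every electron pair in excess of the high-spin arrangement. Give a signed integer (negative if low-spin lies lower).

13450

Ligand charges: 4×(-1) from Cl⁻ and 1×(-1) from acac⁻ sum to -5; with overall charge -3, Fe is +2.
Fe²⁺: group 8, so d-count = 8 − 2 = 6.
In the high-spin limit (t₂g⁴ eg²) the orbital term is -0.4Δ_oct = -3430 cm⁻¹, with no excess pairing.
For low-spin the configuration is t₂g⁶ eg⁰: orbital energy -2.4 × 8575 = -20580 cm⁻¹, and 2 additional pairs relative to high-spin add 30600 cm⁻¹, giving 10020 cm⁻¹.
E(LS) − E(HS) = 10020 − (-3430) = 13450 cm⁻¹.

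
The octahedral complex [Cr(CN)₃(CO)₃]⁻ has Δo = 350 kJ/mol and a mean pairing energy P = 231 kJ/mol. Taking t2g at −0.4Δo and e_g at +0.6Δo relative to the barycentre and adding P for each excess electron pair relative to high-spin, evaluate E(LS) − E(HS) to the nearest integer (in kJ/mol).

Ligand charges: 3×(-1) from CN⁻ and 3×(+0) from CO sum to -3; with overall charge -1, Cr is +2.
Cr²⁺: group 6, so d-count = 6 − 2 = 4.
In the high-spin limit (t2g^3 e_g^1) the orbital term is -0.6Δo = -210 kJ/mol, with no excess pairing.
Low-spin t2g^4 e_g^0 gives -1.6Δo = -560 kJ/mol, but forming 1 extra pair costs 1P = 231 kJ/mol, so E(LS) = -560 + 231 = -329 kJ/mol.
Thus E(LS) − E(HS) = -119 kJ/mol.

-119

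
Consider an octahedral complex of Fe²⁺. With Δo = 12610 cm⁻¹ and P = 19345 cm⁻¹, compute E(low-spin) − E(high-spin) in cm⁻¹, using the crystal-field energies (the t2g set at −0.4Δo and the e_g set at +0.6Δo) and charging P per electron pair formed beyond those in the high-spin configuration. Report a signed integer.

Fe²⁺: group 8, so d-count = 8 − 2 = 6.
High-spin: t2g^4 e_g^2, CFSE = -0.4Δo = -5044 cm⁻¹.
Low-spin: t2g^6 e_g^0, orbital CFSE = -2.4Δo = -30264 cm⁻¹; plus 2 excess pairs × P = +38690 cm⁻¹; total 8426 cm⁻¹.
The difference is 8426 − (-5044) = 13470 cm⁻¹, so high-spin lies lower.

13470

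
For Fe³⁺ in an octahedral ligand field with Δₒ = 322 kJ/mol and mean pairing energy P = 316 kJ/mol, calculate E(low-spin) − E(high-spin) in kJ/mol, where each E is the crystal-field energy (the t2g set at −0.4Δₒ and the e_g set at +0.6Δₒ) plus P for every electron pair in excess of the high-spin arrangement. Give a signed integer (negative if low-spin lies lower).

-12

Group 8 minus oxidation state +3 gives a d⁵ configuration for Fe³⁺.
High-spin d⁵ fills as t2g^3 e_g^2 with CFSE 3(−0.4) + 2(+0.6) = 0.0Δₒ = 0 kJ/mol.
Low-spin t2g^5 e_g^0 gives -2.0Δₒ = -644 kJ/mol, but forming 2 extra pairs costs 2P = 632 kJ/mol, so E(LS) = -644 + 632 = -12 kJ/mol.
The difference is -12 − (0) = -12 kJ/mol, so low-spin lies lower.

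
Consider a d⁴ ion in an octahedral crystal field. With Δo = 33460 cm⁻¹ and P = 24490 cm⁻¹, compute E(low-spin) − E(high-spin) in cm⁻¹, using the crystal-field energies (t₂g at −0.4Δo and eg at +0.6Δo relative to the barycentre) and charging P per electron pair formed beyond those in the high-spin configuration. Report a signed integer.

In the high-spin limit (t₂g³ eg¹) the orbital term is -0.6Δo = -20076 cm⁻¹, with no excess pairing.
Low-spin: t₂g⁴ eg⁰, orbital CFSE = -1.6Δo = -53536 cm⁻¹; plus 1 excess pair × P = +24490 cm⁻¹; total -29046 cm⁻¹.
Thus E(LS) − E(HS) = -8970 cm⁻¹.

-8970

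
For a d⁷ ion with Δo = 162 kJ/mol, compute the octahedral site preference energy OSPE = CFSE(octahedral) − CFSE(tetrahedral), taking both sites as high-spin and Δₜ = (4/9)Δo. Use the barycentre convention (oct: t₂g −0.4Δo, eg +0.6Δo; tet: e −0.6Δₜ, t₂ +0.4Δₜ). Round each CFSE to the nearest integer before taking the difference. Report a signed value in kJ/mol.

Octahedral (high-spin): t₂g⁵ eg², CFSE = 5(−0.4) + 2(+0.6) = -0.8Δo = -0.8 × 162 = -130 kJ/mol.
Tetrahedral e⁴ t₂³ gives -1.2Δₜ = -1.2 × (4/9) × 162 = -86 kJ/mol.
Subtracting, OSPE = -130 − (-86) = -44 kJ/mol.

-44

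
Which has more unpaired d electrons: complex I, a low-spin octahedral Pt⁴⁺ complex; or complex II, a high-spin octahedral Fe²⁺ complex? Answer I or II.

I: Pt sits in group 10; removing 4 electrons leaves Pt⁴⁺ with 10 − 4 = 6 d electrons; t2g^6 e_g^0 → 0 unpaired.
II: Fe is in group 8, so Fe²⁺ is d⁶ (8 − 2 = 6); t2g^4 e_g^2 → 4 unpaired.
So II has more unpaired electrons.

II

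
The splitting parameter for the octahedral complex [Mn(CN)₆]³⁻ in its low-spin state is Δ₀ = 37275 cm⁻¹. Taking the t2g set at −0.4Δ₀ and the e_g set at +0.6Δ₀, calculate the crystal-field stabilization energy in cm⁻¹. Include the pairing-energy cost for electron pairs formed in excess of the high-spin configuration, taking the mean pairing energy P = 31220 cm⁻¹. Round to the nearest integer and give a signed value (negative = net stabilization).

Each CN⁻ contributes -1; 6 × (-1) = -6. With overall charge -3, Mn is in the +3 oxidation state.
Group 7 minus oxidation state +3 gives a d⁴ configuration for Mn³⁺.
The d⁴ electrons fill as t2g^4 e_g^0.
Orbital CFSE = 4(-0.4) + 0(0.6) = -1.6Δ₀ = -1.6 × 37275 = -59640 cm⁻¹.
High-spin d⁴ would be t2g^3 e_g^1 with 0 pairs; low-spin has 1, so 1 excess pair costs +1P = +31220 cm⁻¹.
Net CFSE = -59640 + 31220 = -28420 cm⁻¹.

-28420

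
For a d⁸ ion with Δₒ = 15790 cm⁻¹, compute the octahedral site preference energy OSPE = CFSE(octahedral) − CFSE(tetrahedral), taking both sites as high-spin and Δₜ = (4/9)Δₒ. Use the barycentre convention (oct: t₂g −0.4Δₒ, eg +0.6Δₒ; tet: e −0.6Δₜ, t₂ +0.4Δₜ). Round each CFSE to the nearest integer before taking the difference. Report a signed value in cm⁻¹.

Octahedral high-spin t2g^6 e_g^2: CFSE = -1.2 × 15790 = -18948 cm⁻¹.
In a tetrahedral site the filling is e^4 t2^4: CFSE(tet) = -0.8Δₜ = -0.8 × (4/9)(15790) = -5614 cm⁻¹.
Subtracting, OSPE = -18948 − (-5614) = -13334 cm⁻¹.

-13334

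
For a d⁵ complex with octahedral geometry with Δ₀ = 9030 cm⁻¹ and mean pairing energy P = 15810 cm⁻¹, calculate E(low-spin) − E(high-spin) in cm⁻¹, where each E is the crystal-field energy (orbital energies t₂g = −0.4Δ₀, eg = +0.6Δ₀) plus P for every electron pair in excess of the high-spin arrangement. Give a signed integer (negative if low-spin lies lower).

13560

High-spin: t₂g³ eg², CFSE = 0.0Δ₀ = 0 cm⁻¹.
For low-spin the configuration is t₂g⁵ eg⁰: orbital energy -2.0 × 9030 = -18060 cm⁻¹, and 2 additional pairs relative to high-spin add 31620 cm⁻¹, giving 13560 cm⁻¹.
E(LS) − E(HS) = 13560 − (0) = 13560 cm⁻¹.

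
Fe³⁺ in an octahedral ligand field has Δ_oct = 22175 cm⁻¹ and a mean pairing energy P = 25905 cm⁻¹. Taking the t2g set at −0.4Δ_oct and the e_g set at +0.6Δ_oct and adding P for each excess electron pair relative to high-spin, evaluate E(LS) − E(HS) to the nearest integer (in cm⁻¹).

7460

Fe is in group 8, so Fe³⁺ is d⁵ (8 − 3 = 5).
High-spin d⁵ fills as t2g^3 e_g^2 with CFSE 3(−0.4) + 2(+0.6) = 0.0Δ_oct = 0 cm⁻¹.
Low-spin t2g^5 e_g^0 gives -2.0Δ_oct = -44350 cm⁻¹, but forming 2 extra pairs costs 2P = 51810 cm⁻¹, so E(LS) = -44350 + 51810 = 7460 cm⁻¹.
Thus E(LS) − E(HS) = 7460 cm⁻¹.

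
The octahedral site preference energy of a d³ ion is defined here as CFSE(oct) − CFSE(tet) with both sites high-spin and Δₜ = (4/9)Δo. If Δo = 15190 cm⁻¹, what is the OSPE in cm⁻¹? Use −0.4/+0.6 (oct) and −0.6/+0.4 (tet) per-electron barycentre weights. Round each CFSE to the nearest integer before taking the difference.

In an octahedral site d³ (HS) is t₂g³ eg⁰, giving CFSE(oct) = -1.2Δo = -18228 cm⁻¹.
Tetrahedral e² t₂¹ gives -0.8Δₜ = -0.8 × (4/9) × 15190 = -5401 cm⁻¹.
OSPE = CFSE(oct) − CFSE(tet) = -18228 − (-5401) = -12827 cm⁻¹.

-12827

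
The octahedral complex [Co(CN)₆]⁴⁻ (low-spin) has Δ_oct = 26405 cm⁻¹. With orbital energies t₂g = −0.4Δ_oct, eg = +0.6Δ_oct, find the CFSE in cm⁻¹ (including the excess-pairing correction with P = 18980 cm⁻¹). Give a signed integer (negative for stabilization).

Each CN⁻ contributes -1; 6 × (-1) = -6. With overall charge -4, Co is in the +2 oxidation state.
Group 9 minus oxidation state +2 gives a d⁷ configuration for Co²⁺.
Configuration: t₂g⁶ eg¹.
Orbital CFSE = 6(-0.4) + 1(0.6) = -1.8Δ_oct = -1.8 × 26405 = -47529 cm⁻¹.
Relative to high-spin t₂g⁵ eg² (2 paired), the low-spin configuration has 1 additional pair, contributing +1 × 18980 = +18980 cm⁻¹.
Net CFSE = -47529 + 18980 = -28549 cm⁻¹.

-28549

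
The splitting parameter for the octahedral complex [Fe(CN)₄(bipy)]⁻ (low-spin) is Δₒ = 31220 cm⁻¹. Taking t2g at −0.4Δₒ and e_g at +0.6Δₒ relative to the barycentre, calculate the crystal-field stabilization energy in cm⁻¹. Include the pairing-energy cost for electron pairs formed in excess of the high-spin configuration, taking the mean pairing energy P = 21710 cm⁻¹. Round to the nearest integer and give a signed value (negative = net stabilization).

-19020

Ligand charges: 4×(-1) from CN⁻ and 1×(+0) from bipy sum to -4; with overall charge -1, Fe is +3.
Fe is in group 8, so Fe³⁺ is d⁵ (8 − 3 = 5).
The d⁵ electrons fill as t2g^5 e_g^0.
The orbital stabilization is -2.0Δₒ = -2.0 × 31220 = -62440 cm⁻¹.
Relative to high-spin t2g^3 e_g^2 (0 paired), the low-spin configuration has 2 additional pairs, contributing +2 × 21710 = +43420 cm⁻¹.
Combining: -62440 + 43420 = -19020 cm⁻¹.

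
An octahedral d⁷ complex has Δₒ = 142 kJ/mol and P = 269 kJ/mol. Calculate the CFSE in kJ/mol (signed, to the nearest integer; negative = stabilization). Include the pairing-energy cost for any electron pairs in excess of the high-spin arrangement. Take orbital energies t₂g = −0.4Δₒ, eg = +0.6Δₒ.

With Δₒ < P the complex is high-spin.
That gives t₂g⁵ eg².
Orbital CFSE = -0.8Δₒ = -0.8 × 142 = -114 kJ/mol.
High-spin has no excess pairs, so no pairing correction applies.

-114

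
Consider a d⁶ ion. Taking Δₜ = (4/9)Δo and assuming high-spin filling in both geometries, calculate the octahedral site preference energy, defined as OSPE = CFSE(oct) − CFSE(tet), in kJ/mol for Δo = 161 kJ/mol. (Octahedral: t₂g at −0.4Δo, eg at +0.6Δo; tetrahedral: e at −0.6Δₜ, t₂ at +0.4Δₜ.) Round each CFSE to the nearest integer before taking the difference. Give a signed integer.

In an octahedral site d⁶ (HS) is t2g^4 e_g^2, giving CFSE(oct) = -0.4Δo = -64 kJ/mol.
In a tetrahedral site the filling is e^3 t2^3: CFSE(tet) = -0.6Δₜ = -0.6 × (4/9)(161) = -43 kJ/mol.
OSPE = -64 − (-43) = -21 kJ/mol.

-21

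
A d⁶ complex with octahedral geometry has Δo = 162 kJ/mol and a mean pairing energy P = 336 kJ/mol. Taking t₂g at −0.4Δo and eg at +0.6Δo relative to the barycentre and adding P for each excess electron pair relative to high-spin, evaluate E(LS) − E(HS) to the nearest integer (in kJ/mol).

High-spin: t₂g⁴ eg², CFSE = -0.4Δo = -65 kJ/mol.
For low-spin the configuration is t₂g⁶ eg⁰: orbital energy -2.4 × 162 = -389 kJ/mol, and 2 additional pairs relative to high-spin add 672 kJ/mol, giving 283 kJ/mol.
Thus E(LS) − E(HS) = 348 kJ/mol.

348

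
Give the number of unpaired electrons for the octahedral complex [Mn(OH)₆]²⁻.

Each OH⁻ contributes -1; 6 × (-1) = -6. With overall charge -2, Mn is in the +4 oxidation state.
Mn sits in group 7; removing 4 electrons leaves Mn⁴⁺ with 7 − 4 = 3 d electrons.
For octahedral d³ the high- and low-spin configurations coincide.
Configuration: t2g^3 e_g^0, giving 3 unpaired electrons.

3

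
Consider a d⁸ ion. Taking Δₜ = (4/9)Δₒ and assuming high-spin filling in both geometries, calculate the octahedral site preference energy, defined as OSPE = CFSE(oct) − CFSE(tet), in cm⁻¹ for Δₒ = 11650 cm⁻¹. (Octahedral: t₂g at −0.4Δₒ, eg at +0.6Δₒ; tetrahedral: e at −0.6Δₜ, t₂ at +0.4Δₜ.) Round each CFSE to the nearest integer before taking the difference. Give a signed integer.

Octahedral high-spin t₂g⁶ eg²: CFSE = -1.2 × 11650 = -13980 cm⁻¹.
Tetrahedral: e⁴ t₂⁴, CFSE = 4(−0.6) + 4(+0.4) = -0.8Δₜ = -0.8 × (4/9) × 11650 = -4142 cm⁻¹.
Subtracting, OSPE = -13980 − (-4142) = -9838 cm⁻¹.

-9838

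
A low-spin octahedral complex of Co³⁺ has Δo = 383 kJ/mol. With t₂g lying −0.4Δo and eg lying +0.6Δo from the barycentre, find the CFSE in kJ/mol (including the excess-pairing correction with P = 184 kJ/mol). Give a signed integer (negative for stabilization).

Co sits in group 9; removing 3 electrons leaves Co³⁺ with 9 − 3 = 6 d electrons.
Configuration: t₂g⁶ eg⁰.
CFSE(orbital) = 6×(-0.4Δo) + 0×(0.6Δo) = -2.4Δo; with Δo = 383 kJ/mol that is -919 kJ/mol.
Pairing penalty: 3 pairs vs 1 in the high-spin reference → 2 extra × P = 368 kJ/mol.
Overall CFSE = -919 + 368 = -551 kJ/mol.

-551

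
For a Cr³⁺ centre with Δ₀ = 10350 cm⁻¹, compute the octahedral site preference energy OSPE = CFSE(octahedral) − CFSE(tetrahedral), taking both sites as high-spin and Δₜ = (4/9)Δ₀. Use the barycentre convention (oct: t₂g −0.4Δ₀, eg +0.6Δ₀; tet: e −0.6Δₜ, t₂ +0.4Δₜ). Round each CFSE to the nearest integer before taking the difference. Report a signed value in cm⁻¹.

-8740

Cr is in group 6, so Cr³⁺ is d³ (6 − 3 = 3).
In an octahedral site d³ (HS) is t₂g³ eg⁰, giving CFSE(oct) = -1.2Δ₀ = -12420 cm⁻¹.
Tetrahedral e² t₂¹ gives -0.8Δₜ = -0.8 × (4/9) × 10350 = -3680 cm⁻¹.
Subtracting, OSPE = -12420 − (-3680) = -8740 cm⁻¹.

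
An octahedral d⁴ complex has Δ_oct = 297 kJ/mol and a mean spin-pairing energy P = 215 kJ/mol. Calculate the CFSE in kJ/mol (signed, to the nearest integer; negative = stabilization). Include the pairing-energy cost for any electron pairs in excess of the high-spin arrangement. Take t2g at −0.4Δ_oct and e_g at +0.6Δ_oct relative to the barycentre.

Δ_oct > P, so pairing is preferred: the ground state is low-spin.
That gives t2g^4 e_g^0.
Orbital CFSE = -1.6Δ_oct = -1.6 × 297 = -475 kJ/mol.
Excess pairs vs high-spin: 1 − 0 = 1; pairing cost = +215 kJ/mol.
Net CFSE = -475 + 215 = -260 kJ/mol.

-260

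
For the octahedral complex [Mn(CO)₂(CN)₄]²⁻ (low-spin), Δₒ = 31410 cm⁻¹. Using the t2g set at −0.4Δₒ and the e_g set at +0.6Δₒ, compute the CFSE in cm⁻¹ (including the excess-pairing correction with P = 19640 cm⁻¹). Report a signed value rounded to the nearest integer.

-23540

Ligand charges: 2×(+0) from CO and 4×(-1) from CN⁻ sum to -4; with overall charge -2, Mn is +2.
Mn²⁺: group 7, so d-count = 7 − 2 = 5.
The d⁵ electrons fill as t2g^5 e_g^0.
The orbital stabilization is -2.0Δₒ = -2.0 × 31410 = -62820 cm⁻¹.
High-spin d⁵ would be t2g^3 e_g^2 with 0 pairs; low-spin has 2, so 2 excess pairs cost +2P = +39280 cm⁻¹.
Overall CFSE = -62820 + 39280 = -23540 cm⁻¹.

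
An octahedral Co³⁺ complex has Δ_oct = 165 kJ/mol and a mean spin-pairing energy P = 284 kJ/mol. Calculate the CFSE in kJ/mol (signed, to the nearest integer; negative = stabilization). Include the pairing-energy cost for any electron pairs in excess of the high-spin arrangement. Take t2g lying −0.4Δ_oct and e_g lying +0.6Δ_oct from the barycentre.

-66

Co sits in group 9; removing 3 electrons leaves Co³⁺ with 9 − 3 = 6 d electrons.
Since Δ_oct = 165 kJ/mol < P = 284 kJ/mol, the complex adopts the high-spin configuration.
That gives t2g^4 e_g^2.
Orbital CFSE = -0.4Δ_oct = -0.4 × 165 = -66 kJ/mol.
High-spin has no excess pairs, so no pairing correction applies.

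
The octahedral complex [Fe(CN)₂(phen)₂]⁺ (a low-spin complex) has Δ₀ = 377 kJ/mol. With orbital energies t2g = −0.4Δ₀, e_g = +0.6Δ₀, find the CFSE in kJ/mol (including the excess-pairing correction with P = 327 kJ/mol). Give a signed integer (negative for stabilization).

-100

Ligand charges: 2×(-1) from CN⁻ and 2×(+0) from phen sum to -2; with overall charge +1, Fe is +3.
Group 8 minus oxidation state +3 gives a d⁵ configuration for Fe³⁺.
The d⁵ electrons fill as t2g^5 e_g^0.
Orbital CFSE = 5(-0.4) + 0(0.6) = -2.0Δ₀ = -2.0 × 377 = -754 kJ/mol.
High-spin d⁵ would be t2g^3 e_g^2 with 0 pairs; low-spin has 2, so 2 excess pairs cost +2P = +654 kJ/mol.
Net CFSE = -754 + 654 = -100 kJ/mol.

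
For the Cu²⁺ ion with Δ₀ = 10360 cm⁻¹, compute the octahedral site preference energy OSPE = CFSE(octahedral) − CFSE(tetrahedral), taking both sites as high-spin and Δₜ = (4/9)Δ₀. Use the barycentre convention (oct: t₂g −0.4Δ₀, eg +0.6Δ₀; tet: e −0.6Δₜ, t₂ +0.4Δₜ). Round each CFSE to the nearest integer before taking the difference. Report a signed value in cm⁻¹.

-4374

Cu sits in group 11; removing 2 electrons leaves Cu²⁺ with 11 − 2 = 9 d electrons.
In an octahedral site d⁹ (HS) is t₂g⁶ eg³, giving CFSE(oct) = -0.6Δ₀ = -6216 cm⁻¹.
Tetrahedral e⁴ t₂⁵ gives -0.4Δₜ = -0.4 × (4/9) × 10360 = -1842 cm⁻¹.
OSPE = CFSE(oct) − CFSE(tet) = -6216 − (-1842) = -4374 cm⁻¹.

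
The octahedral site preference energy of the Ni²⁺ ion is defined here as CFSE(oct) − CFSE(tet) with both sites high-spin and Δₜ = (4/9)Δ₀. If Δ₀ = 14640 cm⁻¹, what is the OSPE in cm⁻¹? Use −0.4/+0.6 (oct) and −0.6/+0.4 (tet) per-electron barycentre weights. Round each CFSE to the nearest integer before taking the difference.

Group 10 minus oxidation state +2 gives a d⁸ configuration for Ni²⁺.
Octahedral (high-spin): t₂g⁶ eg², CFSE = 6(−0.4) + 2(+0.6) = -1.2Δ₀ = -1.2 × 14640 = -17568 cm⁻¹.
In a tetrahedral site the filling is e⁴ t₂⁴: CFSE(tet) = -0.8Δₜ = -0.8 × (4/9)(14640) = -5205 cm⁻¹.
Subtracting, OSPE = -17568 − (-5205) = -12363 cm⁻¹.

-12363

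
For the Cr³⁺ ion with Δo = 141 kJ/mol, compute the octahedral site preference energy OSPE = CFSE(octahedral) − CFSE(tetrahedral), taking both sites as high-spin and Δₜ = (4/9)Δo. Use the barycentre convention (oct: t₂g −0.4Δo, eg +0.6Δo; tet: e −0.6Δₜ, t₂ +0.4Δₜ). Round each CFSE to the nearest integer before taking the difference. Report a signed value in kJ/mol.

Cr is in group 6, so Cr³⁺ is d³ (6 − 3 = 3).
Octahedral (high-spin): t₂g³ eg⁰, CFSE = 3(−0.4) + 0(+0.6) = -1.2Δo = -1.2 × 141 = -169 kJ/mol.
Tetrahedral e² t₂¹ gives -0.8Δₜ = -0.8 × (4/9) × 141 = -50 kJ/mol.
OSPE = -169 − (-50) = -119 kJ/mol.

-119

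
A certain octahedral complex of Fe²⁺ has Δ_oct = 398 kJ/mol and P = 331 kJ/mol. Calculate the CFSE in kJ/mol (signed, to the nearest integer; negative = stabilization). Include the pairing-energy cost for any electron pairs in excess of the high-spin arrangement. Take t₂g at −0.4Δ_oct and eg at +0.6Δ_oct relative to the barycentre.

Fe is in group 8, so Fe²⁺ is d⁶ (8 − 2 = 6).
Since Δ_oct = 398 kJ/mol > P = 331 kJ/mol, the complex adopts the low-spin configuration.
Configuration: t₂g⁶ eg⁰.
Orbital CFSE = -2.4Δ_oct = -2.4 × 398 = -955 kJ/mol.
Excess pairs vs high-spin: 3 − 1 = 2; pairing cost = +662 kJ/mol.
Net CFSE = -955 + 662 = -293 kJ/mol.

-293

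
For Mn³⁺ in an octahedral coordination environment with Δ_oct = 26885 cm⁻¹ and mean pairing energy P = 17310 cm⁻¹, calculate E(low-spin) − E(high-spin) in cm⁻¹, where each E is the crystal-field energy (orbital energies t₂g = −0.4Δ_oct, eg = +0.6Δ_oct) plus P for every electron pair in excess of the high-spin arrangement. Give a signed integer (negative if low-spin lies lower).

Mn sits in group 7; removing 3 electrons leaves Mn³⁺ with 7 − 3 = 4 d electrons.
High-spin: t₂g³ eg¹, CFSE = -0.6Δ_oct = -16131 cm⁻¹.
Low-spin: t₂g⁴ eg⁰, orbital CFSE = -1.6Δ_oct = -43016 cm⁻¹; plus 1 excess pair × P = +17310 cm⁻¹; total -25706 cm⁻¹.
E(LS) − E(HS) = -25706 − (-16131) = -9575 cm⁻¹.

-9575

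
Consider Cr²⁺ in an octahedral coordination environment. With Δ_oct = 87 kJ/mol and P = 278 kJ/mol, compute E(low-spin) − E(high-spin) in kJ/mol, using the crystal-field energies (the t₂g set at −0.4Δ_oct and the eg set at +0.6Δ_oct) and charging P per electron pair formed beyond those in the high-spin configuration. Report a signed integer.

191

Cr is in group 6, so Cr²⁺ is d⁴ (6 − 2 = 4).
In the high-spin limit (t₂g³ eg¹) the orbital term is -0.6Δ_oct = -52 kJ/mol, with no excess pairing.
Low-spin: t₂g⁴ eg⁰, orbital CFSE = -1.6Δ_oct = -139 kJ/mol; plus 1 excess pair × P = +278 kJ/mol; total 139 kJ/mol.
Thus E(LS) − E(HS) = 191 kJ/mol.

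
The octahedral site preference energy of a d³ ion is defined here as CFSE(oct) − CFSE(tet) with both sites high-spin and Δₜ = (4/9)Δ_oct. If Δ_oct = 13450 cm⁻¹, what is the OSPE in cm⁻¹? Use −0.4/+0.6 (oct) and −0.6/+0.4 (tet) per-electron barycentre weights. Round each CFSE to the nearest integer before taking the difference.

-11358

Octahedral (high-spin): t₂g³ eg⁰, CFSE = 3(−0.4) + 0(+0.6) = -1.2Δ_oct = -1.2 × 13450 = -16140 cm⁻¹.
In a tetrahedral site the filling is e² t₂¹: CFSE(tet) = -0.8Δₜ = -0.8 × (4/9)(13450) = -4782 cm⁻¹.
OSPE = -16140 − (-4782) = -11358 cm⁻¹.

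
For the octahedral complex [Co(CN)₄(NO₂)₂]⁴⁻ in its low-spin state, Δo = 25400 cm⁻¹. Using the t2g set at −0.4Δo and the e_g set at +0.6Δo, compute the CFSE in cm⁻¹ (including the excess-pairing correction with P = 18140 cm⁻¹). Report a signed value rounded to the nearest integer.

Ligand charges: 4×(-1) from CN⁻ and 2×(-1) from NO₂⁻ sum to -6; with overall charge -4, Co is +2.
Co sits in group 9; removing 2 electrons leaves Co²⁺ with 9 − 2 = 7 d electrons.
Configuration: t2g^6 e_g^1.
CFSE(orbital) = 6×(-0.4Δo) + 1×(0.6Δo) = -1.8Δo; with Δo = 25400 cm⁻¹ that is -45720 cm⁻¹.
High-spin d⁷ would be t2g^5 e_g^2 with 2 pairs; low-spin has 3, so 1 excess pair costs +1P = +18140 cm⁻¹.
Combining: -45720 + 18140 = -27580 cm⁻¹.

-27580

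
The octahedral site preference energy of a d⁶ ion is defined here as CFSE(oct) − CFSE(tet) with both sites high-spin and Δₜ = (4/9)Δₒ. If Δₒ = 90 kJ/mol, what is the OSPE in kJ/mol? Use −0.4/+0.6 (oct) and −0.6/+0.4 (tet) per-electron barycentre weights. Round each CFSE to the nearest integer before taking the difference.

In an octahedral site d⁶ (HS) is t2g^4 e_g^2, giving CFSE(oct) = -0.4Δₒ = -36 kJ/mol.
In a tetrahedral site the filling is e^3 t2^3: CFSE(tet) = -0.6Δₜ = -0.6 × (4/9)(90) = -24 kJ/mol.
OSPE = CFSE(oct) − CFSE(tet) = -36 − (-24) = -12 kJ/mol.

-12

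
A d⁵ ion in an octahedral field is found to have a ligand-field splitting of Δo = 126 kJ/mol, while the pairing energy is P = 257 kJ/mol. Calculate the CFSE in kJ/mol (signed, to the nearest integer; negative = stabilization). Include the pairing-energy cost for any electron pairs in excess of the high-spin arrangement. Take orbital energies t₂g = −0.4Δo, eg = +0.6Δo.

0

Since Δo = 126 kJ/mol < P = 257 kJ/mol, the complex adopts the high-spin configuration.
Filling d⁵ accordingly: t₂g³ eg².
Orbital CFSE = 0.0Δo = 0.0 × 126 = 0 kJ/mol.
High-spin has no excess pairs, so no pairing correction applies.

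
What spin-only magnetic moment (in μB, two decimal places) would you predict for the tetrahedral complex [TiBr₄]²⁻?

2.83 μB

Each Br⁻ contributes -1; 4 × (-1) = -4. With overall charge -2, Ti is in the +2 oxidation state.
Ti sits in group 4; removing 2 electrons leaves Ti²⁺ with 4 − 2 = 2 d electrons.
Tetrahedral fields are weak (Δₜ ≈ 4/9 Δₒ), so electrons fill high-spin.
Configuration: e² t₂⁰ → 2 unpaired electrons.
μ(spin-only) = √[2(2+2)] = √8 ≈ 2.83 μB.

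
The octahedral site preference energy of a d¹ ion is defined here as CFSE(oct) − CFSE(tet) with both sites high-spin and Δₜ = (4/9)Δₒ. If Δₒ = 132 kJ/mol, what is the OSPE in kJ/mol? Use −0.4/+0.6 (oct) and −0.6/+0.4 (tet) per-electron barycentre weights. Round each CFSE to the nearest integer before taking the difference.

Octahedral (high-spin): t2g^1 e_g^0, CFSE = 1(−0.4) + 0(+0.6) = -0.4Δₒ = -0.4 × 132 = -53 kJ/mol.
Tetrahedral e^1 t2^0 gives -0.6Δₜ = -0.6 × (4/9) × 132 = -35 kJ/mol.
OSPE = CFSE(oct) − CFSE(tet) = -53 − (-35) = -18 kJ/mol.

-18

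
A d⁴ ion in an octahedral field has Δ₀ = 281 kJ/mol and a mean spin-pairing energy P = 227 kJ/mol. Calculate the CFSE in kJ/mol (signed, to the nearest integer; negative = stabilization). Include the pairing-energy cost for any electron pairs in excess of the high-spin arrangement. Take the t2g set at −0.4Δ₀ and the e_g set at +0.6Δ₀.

Since Δ₀ = 281 kJ/mol > P = 227 kJ/mol, the complex adopts the low-spin configuration.
Filling d⁴ accordingly: t2g^4 e_g^0.
Orbital CFSE = -1.6Δ₀ = -1.6 × 281 = -450 kJ/mol.
Excess pairs vs high-spin: 1 − 0 = 1; pairing cost = +227 kJ/mol.
Net CFSE = -450 + 227 = -223 kJ/mol.

-223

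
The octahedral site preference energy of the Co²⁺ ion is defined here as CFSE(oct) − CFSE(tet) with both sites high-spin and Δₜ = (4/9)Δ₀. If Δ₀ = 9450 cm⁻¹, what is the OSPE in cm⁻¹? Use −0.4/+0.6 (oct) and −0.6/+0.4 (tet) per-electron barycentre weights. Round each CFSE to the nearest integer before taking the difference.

Group 9 minus oxidation state +2 gives a d⁷ configuration for Co²⁺.
In an octahedral site d⁷ (HS) is t2g^5 e_g^2, giving CFSE(oct) = -0.8Δ₀ = -7560 cm⁻¹.
In a tetrahedral site the filling is e^4 t2^3: CFSE(tet) = -1.2Δₜ = -1.2 × (4/9)(9450) = -5040 cm⁻¹.
OSPE = -7560 − (-5040) = -2520 cm⁻¹.

-2520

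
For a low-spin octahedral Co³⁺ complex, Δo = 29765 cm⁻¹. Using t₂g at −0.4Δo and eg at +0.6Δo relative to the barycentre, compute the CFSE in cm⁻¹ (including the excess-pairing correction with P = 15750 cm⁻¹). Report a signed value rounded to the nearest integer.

Co sits in group 9; removing 3 electrons leaves Co³⁺ with 9 − 3 = 6 d electrons.
Electron filling gives t₂g⁶ eg⁰.
Orbital CFSE = 6(-0.4) + 0(0.6) = -2.4Δo = -2.4 × 29765 = -71436 cm⁻¹.
Pairing penalty: 3 pairs vs 1 in the high-spin reference → 2 extra × P = 31500 cm⁻¹.
Combining: -71436 + 31500 = -39936 cm⁻¹.

-39936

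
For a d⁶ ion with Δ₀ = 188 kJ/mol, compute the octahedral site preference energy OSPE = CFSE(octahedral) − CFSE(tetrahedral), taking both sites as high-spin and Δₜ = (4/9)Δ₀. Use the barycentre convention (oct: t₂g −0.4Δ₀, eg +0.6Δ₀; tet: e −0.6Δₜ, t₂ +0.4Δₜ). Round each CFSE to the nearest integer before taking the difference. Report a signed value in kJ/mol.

-25

Octahedral (high-spin): t2g^4 e_g^2, CFSE = 4(−0.4) + 2(+0.6) = -0.4Δ₀ = -0.4 × 188 = -75 kJ/mol.
Tetrahedral: e^3 t2^3, CFSE = 3(−0.6) + 3(+0.4) = -0.6Δₜ = -0.6 × (4/9) × 188 = -50 kJ/mol.
OSPE = CFSE(oct) − CFSE(tet) = -75 − (-50) = -25 kJ/mol.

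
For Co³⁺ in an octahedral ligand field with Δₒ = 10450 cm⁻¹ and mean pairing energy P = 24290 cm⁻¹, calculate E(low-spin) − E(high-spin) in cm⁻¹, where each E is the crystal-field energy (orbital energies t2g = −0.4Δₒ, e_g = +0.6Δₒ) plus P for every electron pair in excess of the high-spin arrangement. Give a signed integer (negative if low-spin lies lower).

Co is in group 9, so Co³⁺ is d⁶ (9 − 3 = 6).
In the high-spin limit (t2g^4 e_g^2) the orbital term is -0.4Δₒ = -4180 cm⁻¹, with no excess pairing.
For low-spin the configuration is t2g^6 e_g^0: orbital energy -2.4 × 10450 = -25080 cm⁻¹, and 2 additional pairs relative to high-spin add 48580 cm⁻¹, giving 23500 cm⁻¹.
Thus E(LS) − E(HS) = 27680 cm⁻¹.

27680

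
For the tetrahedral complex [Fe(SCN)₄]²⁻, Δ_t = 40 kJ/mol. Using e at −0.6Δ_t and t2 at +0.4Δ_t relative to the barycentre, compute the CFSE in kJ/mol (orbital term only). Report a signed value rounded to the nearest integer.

Each SCN⁻ contributes -1; 4 × (-1) = -4. With overall charge -2, Fe is in the +2 oxidation state.
Fe sits in group 8; removing 2 electrons leaves Fe²⁺ with 8 − 2 = 6 d electrons.
Tetrahedral splitting is small, so the complex is high-spin.
Configuration: e^3 t2^3.
The orbital stabilization is -0.6Δ_t = -0.6 × 40 = -24 kJ/mol.

-24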